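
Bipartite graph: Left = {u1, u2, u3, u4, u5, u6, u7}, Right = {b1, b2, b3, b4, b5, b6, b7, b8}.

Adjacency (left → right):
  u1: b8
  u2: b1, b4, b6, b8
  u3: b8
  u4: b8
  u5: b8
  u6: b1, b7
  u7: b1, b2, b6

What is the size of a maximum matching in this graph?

4

For example, pair u1→b8, u2→b4, u6→b7, u7→b6.
The set {u1, u3, u4, u5} has only 1 neighbour ({b8}), so by Hall's theorem at most 4 of the 7 left vertices can be matched.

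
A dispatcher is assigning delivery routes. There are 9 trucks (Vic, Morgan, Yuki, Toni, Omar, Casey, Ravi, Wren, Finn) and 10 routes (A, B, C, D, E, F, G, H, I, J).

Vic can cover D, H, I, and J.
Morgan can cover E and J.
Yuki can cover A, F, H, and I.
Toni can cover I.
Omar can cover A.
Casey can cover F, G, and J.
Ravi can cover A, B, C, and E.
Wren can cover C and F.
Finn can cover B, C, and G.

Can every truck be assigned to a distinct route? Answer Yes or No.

A valid assignment of size 9: Vic→D, Morgan→J, Yuki→H, Toni→I, Omar→A, Casey→G, Ravi→E, Wren→F, Finn→B.
Every truck is matched, so this matching saturates all of them.

Yes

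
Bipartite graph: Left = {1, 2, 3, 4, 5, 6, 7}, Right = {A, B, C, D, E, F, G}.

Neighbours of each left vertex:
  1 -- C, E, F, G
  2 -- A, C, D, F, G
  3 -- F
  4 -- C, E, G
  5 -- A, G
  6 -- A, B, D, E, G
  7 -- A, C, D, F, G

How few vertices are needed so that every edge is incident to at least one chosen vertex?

7

{1, 2, 3, 4, 5, 6, 7} is a vertex cover of size 7: every edge has an endpoint in this set.
No smaller cover exists because 1–C, 2–D, 3–F, 4–E, 5–A, 6–B, 7–G is a matching of size 7, and a cover must include an endpoint of each of these disjoint edges (König's theorem).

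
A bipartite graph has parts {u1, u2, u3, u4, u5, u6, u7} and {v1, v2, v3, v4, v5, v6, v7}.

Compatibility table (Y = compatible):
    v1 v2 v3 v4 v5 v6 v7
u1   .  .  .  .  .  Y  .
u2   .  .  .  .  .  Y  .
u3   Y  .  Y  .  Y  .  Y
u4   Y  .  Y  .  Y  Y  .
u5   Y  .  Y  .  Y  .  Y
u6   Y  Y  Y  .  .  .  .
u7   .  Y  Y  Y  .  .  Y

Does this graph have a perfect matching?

No

The set {u1, u2} has only 1 neighbour ({v6}), so by Hall's theorem at most 6 of the 7 left vertices can be matched.
Hence no matching covers every left vertex.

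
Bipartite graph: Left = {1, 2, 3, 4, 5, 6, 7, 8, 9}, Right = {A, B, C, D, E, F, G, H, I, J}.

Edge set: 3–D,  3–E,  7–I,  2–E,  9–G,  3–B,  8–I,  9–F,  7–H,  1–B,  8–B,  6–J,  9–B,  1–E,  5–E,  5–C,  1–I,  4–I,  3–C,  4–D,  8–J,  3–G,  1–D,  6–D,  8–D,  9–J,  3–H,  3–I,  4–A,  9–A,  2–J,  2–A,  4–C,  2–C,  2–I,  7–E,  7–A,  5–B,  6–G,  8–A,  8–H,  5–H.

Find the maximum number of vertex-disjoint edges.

For example, pair 1→B, 2→E, 3→G, 4→I, 5→C, 6→D, 7→H, 8→A, 9→J.
All 9 left vertices are matched, so no larger matching exists.

9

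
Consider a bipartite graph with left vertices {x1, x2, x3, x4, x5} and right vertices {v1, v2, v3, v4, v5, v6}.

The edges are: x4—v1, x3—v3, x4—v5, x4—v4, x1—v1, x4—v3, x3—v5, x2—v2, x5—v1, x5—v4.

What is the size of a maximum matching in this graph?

5

For example, pair x1-v1, x2-v2, x3-v5, x4-v3, x5-v4.
All 5 left vertices are matched, so no larger matching exists.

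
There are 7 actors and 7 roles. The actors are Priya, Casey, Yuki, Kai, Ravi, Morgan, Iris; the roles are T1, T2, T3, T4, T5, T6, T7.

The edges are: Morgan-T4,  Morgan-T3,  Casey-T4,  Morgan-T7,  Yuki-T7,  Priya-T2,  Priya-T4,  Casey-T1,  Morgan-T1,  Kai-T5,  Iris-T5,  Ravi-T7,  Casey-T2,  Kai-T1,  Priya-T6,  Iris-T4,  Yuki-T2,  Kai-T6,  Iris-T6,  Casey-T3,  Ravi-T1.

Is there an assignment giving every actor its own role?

A valid assignment of size 7: Priya→T2, Casey→T4, Yuki→T7, Kai→T5, Ravi→T1, Morgan→T3, Iris→T6.
All 7 actors are covered.

Yes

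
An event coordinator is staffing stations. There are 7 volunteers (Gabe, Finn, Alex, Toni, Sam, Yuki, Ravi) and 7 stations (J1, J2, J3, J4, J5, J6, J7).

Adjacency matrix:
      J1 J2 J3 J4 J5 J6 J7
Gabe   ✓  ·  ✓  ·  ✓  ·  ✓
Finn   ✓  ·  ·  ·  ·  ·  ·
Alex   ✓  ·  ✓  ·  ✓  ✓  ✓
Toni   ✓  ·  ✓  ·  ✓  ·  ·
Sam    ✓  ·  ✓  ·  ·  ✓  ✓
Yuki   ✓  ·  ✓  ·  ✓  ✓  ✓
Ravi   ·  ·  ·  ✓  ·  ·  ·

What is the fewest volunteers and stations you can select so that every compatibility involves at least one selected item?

6

{Ravi, J1, J3, J5, J6, J7} is a vertex cover of size 6: every edge has an endpoint in this set.
No smaller cover exists because Gabe–J7, Finn–J1, Alex–J6, Toni–J5, Sam–J3, Ravi–J4 is a matching of size 6, and a cover must include an endpoint of each of these disjoint edges (König's theorem).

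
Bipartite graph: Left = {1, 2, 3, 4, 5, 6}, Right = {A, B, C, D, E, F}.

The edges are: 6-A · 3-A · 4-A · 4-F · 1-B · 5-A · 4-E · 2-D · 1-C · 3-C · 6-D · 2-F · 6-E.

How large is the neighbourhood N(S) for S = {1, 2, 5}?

5

The union of neighbours of {1, 2, 5} is {A, B, C, D, F}, which has 5 elements.
Since |N(S)| = 5 ≥ |S| = 3, Hall's condition holds for this subset.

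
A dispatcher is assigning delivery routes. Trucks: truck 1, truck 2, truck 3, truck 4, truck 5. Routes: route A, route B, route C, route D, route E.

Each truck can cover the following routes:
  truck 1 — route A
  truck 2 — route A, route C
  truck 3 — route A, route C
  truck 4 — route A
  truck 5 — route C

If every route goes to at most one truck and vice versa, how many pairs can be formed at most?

2

A valid assignment of size 2: truck 1-route A, truck 2-route C.
The set {truck 1, truck 2, truck 3, truck 4, truck 5} has only 2 neighbours ({route A, route C}), so by Hall's theorem at most 2 of the 5 trucks can be matched.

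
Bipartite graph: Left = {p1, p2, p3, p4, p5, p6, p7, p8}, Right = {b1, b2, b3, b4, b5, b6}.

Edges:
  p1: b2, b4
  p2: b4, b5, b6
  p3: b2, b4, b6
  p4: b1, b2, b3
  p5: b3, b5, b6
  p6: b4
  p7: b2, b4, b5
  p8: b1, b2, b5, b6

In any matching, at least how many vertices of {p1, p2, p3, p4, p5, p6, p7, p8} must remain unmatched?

2

A valid assignment of size 6: p1-b2, p2-b5, p3-b6, p4-b1, p5-b3, p6-b4.
The set {p1, p2, p3, p4, p5, p6, p7, p8} has only 6 neighbours ({b1, b2, b3, b4, b5, b6}), so by Hall's theorem at most 6 of the 8 left vertices can be matched.
That matches 6 of the 8, leaving 2 unmatched; no matching can do better.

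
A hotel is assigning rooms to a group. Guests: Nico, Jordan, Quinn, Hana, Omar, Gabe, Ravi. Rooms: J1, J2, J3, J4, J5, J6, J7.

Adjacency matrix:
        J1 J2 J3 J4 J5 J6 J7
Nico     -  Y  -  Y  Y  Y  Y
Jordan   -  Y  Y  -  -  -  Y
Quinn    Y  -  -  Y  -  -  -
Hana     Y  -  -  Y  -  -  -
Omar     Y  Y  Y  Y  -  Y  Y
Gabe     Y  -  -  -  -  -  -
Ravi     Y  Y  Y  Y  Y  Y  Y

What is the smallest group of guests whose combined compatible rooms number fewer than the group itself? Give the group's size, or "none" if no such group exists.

Take S = {Quinn, Hana, Gabe}. Its neighbourhood is {J1, J4}, so |N(S)| = 2 < |S| = 3.
Every subset of size less than 3 has at least as many neighbours as members, so 3 is the minimum.

3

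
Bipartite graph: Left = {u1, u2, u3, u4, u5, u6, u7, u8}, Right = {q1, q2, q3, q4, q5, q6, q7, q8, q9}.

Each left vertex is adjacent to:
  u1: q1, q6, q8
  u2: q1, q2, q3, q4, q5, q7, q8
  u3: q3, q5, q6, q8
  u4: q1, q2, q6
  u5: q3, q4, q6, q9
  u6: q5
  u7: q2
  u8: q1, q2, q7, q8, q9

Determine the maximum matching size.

8

A valid assignment of size 8: u1–q8, u2–q7, u3–q3, u4–q6, u5–q4, u6–q5, u7–q2, u8–q9.
All 8 left vertices are matched, so no larger matching exists.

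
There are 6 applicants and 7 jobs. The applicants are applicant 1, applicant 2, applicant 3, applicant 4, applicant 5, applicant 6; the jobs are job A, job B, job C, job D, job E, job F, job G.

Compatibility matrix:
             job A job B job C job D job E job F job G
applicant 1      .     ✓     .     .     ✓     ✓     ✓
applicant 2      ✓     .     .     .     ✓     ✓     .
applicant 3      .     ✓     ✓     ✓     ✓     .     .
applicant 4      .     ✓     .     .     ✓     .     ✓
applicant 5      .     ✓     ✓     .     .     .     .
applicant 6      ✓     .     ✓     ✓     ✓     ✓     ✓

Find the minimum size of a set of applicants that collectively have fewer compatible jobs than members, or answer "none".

A matching saturating every applicant exists, for instance applicant 1→job G, applicant 2→job A, applicant 3→job D, applicant 4→job E, applicant 5→job B, applicant 6→job F.
By Hall's marriage theorem, this means |N(S)| ≥ |S| for every subset S, so no violating subset exists.

none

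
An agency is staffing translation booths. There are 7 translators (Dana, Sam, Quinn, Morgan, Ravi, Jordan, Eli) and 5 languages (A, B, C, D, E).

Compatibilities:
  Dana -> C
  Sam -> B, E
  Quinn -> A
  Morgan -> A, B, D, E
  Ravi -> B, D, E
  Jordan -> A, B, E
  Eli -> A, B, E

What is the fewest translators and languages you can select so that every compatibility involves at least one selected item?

5

{Dana, A, B, D, E} is a vertex cover of size 5: every edge has an endpoint in this set.
No smaller cover exists because Dana–C, Sam–E, Quinn–A, Morgan–D, Ravi–B is a matching of size 5, and a cover must include an endpoint of each of these disjoint edges (König's theorem).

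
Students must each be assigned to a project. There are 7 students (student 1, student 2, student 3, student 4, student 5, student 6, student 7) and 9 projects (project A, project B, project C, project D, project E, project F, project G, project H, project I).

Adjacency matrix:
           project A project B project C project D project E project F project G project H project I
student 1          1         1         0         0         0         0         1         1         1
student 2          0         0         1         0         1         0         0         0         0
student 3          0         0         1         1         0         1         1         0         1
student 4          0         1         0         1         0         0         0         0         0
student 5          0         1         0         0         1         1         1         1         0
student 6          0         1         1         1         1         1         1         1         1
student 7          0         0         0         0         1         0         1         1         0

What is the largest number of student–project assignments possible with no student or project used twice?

7

A valid assignment of size 7: student 1→project I, student 2→project C, student 3→project F, student 4→project B, student 5→project G, student 6→project H, student 7→project E.
This saturates every student, so 7 is the maximum.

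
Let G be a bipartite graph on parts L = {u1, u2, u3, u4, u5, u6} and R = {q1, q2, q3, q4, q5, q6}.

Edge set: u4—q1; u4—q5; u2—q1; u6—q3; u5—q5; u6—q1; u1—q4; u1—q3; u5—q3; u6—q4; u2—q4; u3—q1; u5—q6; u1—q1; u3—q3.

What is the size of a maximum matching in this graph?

A valid assignment of size 5: u1–q4, u2–q1, u3–q3, u4–q5, u5–q6.
The set {u1, u2, u3, u6} has only 3 neighbours ({q1, q3, q4}), so by Hall's theorem at most 5 of the 6 left vertices can be matched.

5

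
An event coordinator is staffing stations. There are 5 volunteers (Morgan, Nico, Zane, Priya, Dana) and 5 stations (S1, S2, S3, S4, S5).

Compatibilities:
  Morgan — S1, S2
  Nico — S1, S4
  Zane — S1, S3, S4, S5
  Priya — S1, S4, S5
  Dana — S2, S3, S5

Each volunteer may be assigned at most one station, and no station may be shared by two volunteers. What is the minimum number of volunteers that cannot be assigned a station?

For example, pair Morgan→S1, Nico→S4, Zane→S3, Priya→S5, Dana→S2.
All 5 volunteers are matched, so no larger matching exists.
That matches 5 of the 5, leaving 0 unmatched; no matching can do better.

0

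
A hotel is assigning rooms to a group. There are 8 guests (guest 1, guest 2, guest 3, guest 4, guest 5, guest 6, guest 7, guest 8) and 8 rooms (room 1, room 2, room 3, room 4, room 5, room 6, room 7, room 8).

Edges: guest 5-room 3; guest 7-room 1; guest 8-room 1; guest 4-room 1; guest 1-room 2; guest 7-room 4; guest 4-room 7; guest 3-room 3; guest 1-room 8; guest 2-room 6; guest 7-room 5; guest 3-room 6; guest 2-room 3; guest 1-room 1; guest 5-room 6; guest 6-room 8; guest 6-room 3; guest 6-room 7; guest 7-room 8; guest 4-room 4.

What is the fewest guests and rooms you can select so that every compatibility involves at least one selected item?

{guest 1, guest 4, guest 6, guest 7, guest 8, room 3, room 6} is a vertex cover of size 7: every edge has an endpoint in this set.
No smaller cover exists because guest 1–room 8, guest 2–room 6, guest 3–room 3, guest 4–room 4, guest 6–room 7, guest 7–room 5, guest 8–room 1 is a matching of size 7, and a cover must include an endpoint of each of these disjoint edges (König's theorem).

7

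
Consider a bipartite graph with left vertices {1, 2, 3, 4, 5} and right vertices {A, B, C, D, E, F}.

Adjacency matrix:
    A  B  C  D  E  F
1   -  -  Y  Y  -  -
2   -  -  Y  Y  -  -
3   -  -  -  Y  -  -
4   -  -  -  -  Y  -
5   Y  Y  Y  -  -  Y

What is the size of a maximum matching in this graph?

4

For example, pair 1→D, 2→C, 4→E, 5→B.
The set {1, 2, 3} has only 2 neighbours ({C, D}), so by Hall's theorem at most 4 of the 5 left vertices can be matched.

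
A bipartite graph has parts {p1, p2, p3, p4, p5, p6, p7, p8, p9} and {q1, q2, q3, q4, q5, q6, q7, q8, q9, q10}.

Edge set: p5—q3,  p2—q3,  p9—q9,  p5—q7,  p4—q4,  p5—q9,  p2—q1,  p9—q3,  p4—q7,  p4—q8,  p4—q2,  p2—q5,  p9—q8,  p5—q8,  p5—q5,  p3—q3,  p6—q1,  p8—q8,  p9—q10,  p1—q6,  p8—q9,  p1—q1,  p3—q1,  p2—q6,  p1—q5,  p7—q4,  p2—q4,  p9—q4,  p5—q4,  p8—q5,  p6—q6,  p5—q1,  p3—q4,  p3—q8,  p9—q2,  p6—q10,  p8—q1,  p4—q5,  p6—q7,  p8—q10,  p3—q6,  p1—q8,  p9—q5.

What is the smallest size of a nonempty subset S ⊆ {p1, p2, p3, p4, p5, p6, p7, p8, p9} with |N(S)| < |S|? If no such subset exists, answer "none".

A matching saturating every left vertex exists, for instance p1→q5, p2→q6, p3→q3, p4→q2, p5→q8, p6→q7, p7→q4, p8→q1, p9→q9.
By Hall's marriage theorem, this means |N(S)| ≥ |S| for every subset S, so no violating subset exists.

none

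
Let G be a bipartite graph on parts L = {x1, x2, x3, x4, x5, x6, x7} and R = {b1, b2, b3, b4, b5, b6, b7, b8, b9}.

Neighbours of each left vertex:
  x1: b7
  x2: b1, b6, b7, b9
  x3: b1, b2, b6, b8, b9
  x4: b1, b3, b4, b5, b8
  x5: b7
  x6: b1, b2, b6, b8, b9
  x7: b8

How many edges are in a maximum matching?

6

A valid assignment of size 6: x1–b7, x2–b9, x3–b6, x4–b5, x6–b1, x7–b8.
The set {x1, x5} has only 1 neighbour ({b7}), so by Hall's theorem at most 6 of the 7 left vertices can be matched.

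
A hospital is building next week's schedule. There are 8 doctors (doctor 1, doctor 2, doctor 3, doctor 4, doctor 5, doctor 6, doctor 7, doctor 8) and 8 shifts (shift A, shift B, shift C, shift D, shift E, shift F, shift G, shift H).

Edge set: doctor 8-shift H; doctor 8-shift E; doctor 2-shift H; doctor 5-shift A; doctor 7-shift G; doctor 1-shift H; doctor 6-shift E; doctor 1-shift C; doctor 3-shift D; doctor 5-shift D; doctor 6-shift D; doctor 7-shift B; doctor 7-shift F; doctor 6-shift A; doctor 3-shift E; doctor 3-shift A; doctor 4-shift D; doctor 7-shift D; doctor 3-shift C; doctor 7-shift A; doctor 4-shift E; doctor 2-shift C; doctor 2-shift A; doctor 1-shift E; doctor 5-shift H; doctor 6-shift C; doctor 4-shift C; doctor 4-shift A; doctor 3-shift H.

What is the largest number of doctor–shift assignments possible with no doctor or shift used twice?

For example, pair doctor 1-shift C, doctor 2-shift A, doctor 3-shift D, doctor 4-shift E, doctor 5-shift H, doctor 7-shift G.
The set {doctor 1, doctor 2, doctor 3, doctor 4, doctor 5, doctor 6, doctor 8} has only 5 neighbours ({shift A, shift C, shift D, shift E, shift H}), so by Hall's theorem at most 6 of the 8 doctors can be matched.

6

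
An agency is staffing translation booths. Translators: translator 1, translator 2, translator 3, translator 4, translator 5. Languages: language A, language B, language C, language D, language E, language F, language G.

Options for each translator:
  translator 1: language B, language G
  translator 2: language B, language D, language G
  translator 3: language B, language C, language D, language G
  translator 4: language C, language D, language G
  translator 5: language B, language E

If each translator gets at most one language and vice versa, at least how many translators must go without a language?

0

For example, pair translator 1-language G, translator 2-language B, translator 3-language C, translator 4-language D, translator 5-language E.
This saturates every translator, so 5 is the maximum.
That matches 5 of the 5, leaving 0 unmatched; no matching can do better.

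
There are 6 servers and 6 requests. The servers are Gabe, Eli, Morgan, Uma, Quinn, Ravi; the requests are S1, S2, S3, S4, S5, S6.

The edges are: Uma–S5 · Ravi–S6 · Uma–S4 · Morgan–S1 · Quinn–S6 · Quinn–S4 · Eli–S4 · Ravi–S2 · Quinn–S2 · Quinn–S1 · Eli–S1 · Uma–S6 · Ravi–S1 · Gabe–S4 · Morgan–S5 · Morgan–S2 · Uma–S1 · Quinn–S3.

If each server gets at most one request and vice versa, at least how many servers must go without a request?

For example, pair Gabe-S4, Eli-S1, Morgan-S5, Uma-S6, Quinn-S3, Ravi-S2.
All 6 servers are matched, so no larger matching exists.
That matches 6 of the 6, leaving 0 unmatched; no matching can do better.

0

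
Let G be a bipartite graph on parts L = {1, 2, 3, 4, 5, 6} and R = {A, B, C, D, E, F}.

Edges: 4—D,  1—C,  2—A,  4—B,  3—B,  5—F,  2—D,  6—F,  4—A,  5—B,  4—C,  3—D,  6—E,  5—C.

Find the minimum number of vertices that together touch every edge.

6

A maximum matching has 6 edges (e.g. 1–C, 2–A, 3–D, 4–B, 5–F, 6–E).
By König's theorem the minimum vertex cover has the same size. One such cover is {1, 2, 3, 4, 5, 6}.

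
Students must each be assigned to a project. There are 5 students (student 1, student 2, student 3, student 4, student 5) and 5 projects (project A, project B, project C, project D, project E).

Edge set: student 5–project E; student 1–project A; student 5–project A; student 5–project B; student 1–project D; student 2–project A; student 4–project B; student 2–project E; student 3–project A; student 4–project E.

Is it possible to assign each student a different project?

No

The set {student 2, student 3, student 4, student 5} has only 3 neighbours ({project A, project B, project E}), so by Hall's theorem at most 4 of the 5 students can be matched.
Hence no matching covers every student.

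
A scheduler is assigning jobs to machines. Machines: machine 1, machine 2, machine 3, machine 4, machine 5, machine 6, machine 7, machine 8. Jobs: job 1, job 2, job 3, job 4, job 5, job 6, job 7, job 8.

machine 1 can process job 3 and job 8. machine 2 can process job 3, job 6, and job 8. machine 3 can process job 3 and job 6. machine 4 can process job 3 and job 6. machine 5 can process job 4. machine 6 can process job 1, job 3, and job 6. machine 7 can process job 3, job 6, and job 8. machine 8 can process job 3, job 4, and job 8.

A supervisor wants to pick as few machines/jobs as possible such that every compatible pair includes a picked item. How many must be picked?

The 5 edges machine 1–job 8, machine 2–job 6, machine 3–job 3, machine 5–job 4, machine 6–job 1 form a matching, so any vertex cover needs at least 5 vertices (one per matched edge).
Conversely {machine 6, job 3, job 4, job 6, job 8} meets every edge and has exactly 5 vertices, so 5 is optimal.

5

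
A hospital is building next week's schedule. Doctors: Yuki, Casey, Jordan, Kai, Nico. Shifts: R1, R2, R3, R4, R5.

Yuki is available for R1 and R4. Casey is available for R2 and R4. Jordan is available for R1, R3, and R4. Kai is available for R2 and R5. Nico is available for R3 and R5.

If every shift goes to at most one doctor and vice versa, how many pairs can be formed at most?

For example, pair Yuki–R1, Casey–R4, Jordan–R3, Kai–R2, Nico–R5.
All 5 doctors are matched, so no larger matching exists.

5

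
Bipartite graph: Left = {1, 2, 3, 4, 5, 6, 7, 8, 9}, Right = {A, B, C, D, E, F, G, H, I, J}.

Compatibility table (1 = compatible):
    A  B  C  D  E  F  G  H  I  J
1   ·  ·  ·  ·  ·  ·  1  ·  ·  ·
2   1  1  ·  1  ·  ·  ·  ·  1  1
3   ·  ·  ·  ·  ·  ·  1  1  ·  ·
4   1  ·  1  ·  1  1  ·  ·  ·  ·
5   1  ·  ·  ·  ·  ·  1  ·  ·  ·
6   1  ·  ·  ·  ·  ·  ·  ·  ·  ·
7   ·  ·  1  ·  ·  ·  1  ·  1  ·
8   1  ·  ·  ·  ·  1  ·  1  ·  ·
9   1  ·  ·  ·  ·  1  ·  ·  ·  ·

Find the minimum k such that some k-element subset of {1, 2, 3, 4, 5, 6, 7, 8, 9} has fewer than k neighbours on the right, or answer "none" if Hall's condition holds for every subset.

Take S = {1, 5, 6}. Its neighbourhood is {A, G}, so |N(S)| = 2 < |S| = 3.
Every subset of size less than 3 has at least as many neighbours as members, so 3 is the minimum.

3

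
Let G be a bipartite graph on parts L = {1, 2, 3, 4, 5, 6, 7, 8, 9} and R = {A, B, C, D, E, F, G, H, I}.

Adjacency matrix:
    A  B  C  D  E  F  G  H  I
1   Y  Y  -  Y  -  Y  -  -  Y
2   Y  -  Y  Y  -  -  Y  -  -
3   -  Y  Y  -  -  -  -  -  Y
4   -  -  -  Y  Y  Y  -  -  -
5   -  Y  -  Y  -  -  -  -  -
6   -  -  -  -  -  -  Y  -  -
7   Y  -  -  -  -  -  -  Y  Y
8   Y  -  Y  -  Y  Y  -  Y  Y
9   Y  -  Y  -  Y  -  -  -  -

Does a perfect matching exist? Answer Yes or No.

Yes

A valid assignment of size 9: 1→A, 2→C, 3→I, 4→D, 5→B, 6→G, 7→H, 8→F, 9→E.
Every left vertex is matched, so this is a perfect matching.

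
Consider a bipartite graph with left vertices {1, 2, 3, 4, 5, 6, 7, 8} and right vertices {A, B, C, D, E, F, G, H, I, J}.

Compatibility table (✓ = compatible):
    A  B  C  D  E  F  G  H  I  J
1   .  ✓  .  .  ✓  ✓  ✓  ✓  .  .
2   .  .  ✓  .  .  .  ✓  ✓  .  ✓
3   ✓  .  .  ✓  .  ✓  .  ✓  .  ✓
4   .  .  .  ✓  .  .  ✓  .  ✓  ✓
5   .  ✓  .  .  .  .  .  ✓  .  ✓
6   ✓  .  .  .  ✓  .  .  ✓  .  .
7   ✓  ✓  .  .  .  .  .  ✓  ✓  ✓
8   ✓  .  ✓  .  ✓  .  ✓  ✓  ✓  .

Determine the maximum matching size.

A valid assignment of size 8: 1→E, 2→C, 3→A, 4→D, 5→B, 6→H, 7→J, 8→G.
All 8 left vertices are matched, so no larger matching exists.

8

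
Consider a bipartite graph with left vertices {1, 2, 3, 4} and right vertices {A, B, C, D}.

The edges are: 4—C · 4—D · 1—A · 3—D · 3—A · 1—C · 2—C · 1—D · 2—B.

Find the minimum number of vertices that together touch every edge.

4

{1, 2, 3, 4} is a vertex cover of size 4: every edge has an endpoint in this set.
No smaller cover exists because 1–D, 2–B, 3–A, 4–C is a matching of size 4, and a cover must include an endpoint of each of these disjoint edges (König's theorem).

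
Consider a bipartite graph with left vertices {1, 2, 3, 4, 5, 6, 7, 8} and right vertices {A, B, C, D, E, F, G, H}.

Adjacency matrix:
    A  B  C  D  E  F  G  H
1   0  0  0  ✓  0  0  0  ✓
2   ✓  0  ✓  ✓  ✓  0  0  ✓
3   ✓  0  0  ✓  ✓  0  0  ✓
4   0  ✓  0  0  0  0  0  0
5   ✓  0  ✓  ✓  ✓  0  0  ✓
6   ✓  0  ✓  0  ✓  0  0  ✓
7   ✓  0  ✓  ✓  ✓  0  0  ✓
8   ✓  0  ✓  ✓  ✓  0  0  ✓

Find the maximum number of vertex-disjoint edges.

For example, pair 1–H, 2–A, 3–D, 4–B, 5–C, 6–E.
The set {1, 2, 3, 5, 6, 7, 8} has only 5 neighbours ({A, C, D, E, H}), so by Hall's theorem at most 6 of the 8 left vertices can be matched.

6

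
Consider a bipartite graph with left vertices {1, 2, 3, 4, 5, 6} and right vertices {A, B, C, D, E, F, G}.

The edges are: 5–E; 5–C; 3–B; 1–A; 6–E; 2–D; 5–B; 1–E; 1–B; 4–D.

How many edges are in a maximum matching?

For example, pair 1→A, 2→D, 3→B, 5→C, 6→E.
The set {2, 4} has only 1 neighbour ({D}), so by Hall's theorem at most 5 of the 6 left vertices can be matched.

5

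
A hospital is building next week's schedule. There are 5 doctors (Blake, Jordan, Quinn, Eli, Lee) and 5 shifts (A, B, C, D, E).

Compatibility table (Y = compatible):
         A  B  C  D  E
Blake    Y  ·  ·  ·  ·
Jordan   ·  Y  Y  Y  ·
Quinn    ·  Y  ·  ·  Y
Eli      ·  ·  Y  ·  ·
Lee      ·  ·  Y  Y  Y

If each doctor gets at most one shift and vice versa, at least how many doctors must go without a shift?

0

For example, pair Blake-A, Jordan-D, Quinn-B, Eli-C, Lee-E.
This saturates every doctor, so 5 is the maximum.
That matches 5 of the 5, leaving 0 unmatched; no matching can do better.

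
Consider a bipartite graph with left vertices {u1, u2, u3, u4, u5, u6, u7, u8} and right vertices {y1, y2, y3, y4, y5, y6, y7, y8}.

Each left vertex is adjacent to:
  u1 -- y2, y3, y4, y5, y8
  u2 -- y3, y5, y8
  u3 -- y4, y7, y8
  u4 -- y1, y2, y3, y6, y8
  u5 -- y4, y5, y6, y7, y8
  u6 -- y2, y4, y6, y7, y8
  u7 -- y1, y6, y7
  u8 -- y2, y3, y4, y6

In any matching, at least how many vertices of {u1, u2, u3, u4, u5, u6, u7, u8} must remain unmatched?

0

One maximum matching: u1–y5, u2–y8, u3–y4, u4–y6, u5–y7, u6–y2, u7–y1, u8–y3.
All 8 left vertices are matched, so no larger matching exists.
That matches 8 of the 8, leaving 0 unmatched; no matching can do better.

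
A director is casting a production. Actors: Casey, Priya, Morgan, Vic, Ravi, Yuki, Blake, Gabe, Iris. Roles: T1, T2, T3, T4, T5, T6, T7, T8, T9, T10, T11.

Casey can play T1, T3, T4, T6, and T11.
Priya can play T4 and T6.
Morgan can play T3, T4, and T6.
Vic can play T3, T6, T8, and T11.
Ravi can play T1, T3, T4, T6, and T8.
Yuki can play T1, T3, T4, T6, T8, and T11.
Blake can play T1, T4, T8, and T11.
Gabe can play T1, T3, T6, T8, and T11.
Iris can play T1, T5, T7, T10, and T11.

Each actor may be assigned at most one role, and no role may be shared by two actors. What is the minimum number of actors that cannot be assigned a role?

One maximum matching: Casey→T1, Priya→T6, Morgan→T3, Vic→T11, Ravi→T8, Yuki→T4, Iris→T10.
The set {Casey, Priya, Morgan, Vic, Ravi, Yuki, Blake, Gabe} has only 6 neighbours ({T1, T11, T3, T4, T6, T8}), so by Hall's theorem at most 7 of the 9 actors can be matched.
That matches 7 of the 9, leaving 2 unmatched; no matching can do better.

2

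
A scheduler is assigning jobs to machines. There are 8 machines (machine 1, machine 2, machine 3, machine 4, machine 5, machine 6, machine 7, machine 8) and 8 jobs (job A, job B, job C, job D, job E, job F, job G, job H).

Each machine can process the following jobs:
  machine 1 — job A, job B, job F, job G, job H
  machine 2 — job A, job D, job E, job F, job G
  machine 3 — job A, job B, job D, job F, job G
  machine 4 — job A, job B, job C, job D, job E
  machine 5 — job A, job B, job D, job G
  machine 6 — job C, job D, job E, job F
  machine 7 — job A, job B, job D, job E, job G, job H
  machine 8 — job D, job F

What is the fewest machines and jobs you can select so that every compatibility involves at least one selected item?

8

A maximum matching has 8 edges (e.g. machine 1–job B, machine 2–job D, machine 3–job G, machine 4–job C, machine 5–job A, machine 6–job E, machine 7–job H, machine 8–job F).
By König's theorem the minimum vertex cover has the same size. One such cover is {machine 1, machine 2, machine 3, machine 4, machine 5, machine 6, machine 7, machine 8}.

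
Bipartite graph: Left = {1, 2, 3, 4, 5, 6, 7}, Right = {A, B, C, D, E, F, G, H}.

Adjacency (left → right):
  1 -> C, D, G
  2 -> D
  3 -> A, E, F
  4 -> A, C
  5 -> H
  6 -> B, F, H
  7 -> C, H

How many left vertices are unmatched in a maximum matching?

0

For example, pair 1–G, 2–D, 3–E, 4–A, 5–H, 6–B, 7–C.
All 7 left vertices are matched, so no larger matching exists.
That matches 7 of the 7, leaving 0 unmatched; no matching can do better.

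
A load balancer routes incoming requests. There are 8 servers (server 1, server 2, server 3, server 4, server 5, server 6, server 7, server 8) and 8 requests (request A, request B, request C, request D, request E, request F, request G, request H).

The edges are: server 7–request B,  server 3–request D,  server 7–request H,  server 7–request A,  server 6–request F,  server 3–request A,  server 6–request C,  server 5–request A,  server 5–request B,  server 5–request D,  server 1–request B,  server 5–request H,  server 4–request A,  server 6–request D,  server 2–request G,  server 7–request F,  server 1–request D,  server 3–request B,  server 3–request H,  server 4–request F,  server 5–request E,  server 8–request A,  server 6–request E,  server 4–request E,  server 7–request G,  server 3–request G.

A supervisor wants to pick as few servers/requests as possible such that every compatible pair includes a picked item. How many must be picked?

A maximum matching has 8 edges (e.g. server 1–request D, server 2–request G, server 3–request B, server 4–request F, server 5–request E, server 6–request C, server 7–request H, server 8–request A).
By König's theorem the minimum vertex cover has the same size. One such cover is {server 1, server 2, server 3, server 4, server 5, server 6, server 7, server 8}.

8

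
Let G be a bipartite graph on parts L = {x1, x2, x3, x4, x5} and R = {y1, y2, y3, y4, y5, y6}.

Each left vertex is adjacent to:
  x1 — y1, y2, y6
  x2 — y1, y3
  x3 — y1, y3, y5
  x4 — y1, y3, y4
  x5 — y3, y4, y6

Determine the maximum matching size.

5

A valid assignment of size 5: x1-y2, x2-y1, x3-y5, x4-y4, x5-y3.
All 5 left vertices are matched, so no larger matching exists.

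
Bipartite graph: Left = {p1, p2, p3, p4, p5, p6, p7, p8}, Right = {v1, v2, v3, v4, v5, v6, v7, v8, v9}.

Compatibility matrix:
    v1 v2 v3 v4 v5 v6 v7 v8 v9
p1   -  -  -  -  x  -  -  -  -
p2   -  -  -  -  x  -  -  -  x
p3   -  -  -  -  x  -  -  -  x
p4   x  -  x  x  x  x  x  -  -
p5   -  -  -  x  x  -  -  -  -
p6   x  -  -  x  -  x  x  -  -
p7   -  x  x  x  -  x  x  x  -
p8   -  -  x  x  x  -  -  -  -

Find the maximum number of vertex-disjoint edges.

One maximum matching: p1–v5, p2–v9, p4–v6, p5–v4, p6–v7, p7–v2, p8–v3.
The set {p1, p2, p3} has only 2 neighbours ({v5, v9}), so by Hall's theorem at most 7 of the 8 left vertices can be matched.

7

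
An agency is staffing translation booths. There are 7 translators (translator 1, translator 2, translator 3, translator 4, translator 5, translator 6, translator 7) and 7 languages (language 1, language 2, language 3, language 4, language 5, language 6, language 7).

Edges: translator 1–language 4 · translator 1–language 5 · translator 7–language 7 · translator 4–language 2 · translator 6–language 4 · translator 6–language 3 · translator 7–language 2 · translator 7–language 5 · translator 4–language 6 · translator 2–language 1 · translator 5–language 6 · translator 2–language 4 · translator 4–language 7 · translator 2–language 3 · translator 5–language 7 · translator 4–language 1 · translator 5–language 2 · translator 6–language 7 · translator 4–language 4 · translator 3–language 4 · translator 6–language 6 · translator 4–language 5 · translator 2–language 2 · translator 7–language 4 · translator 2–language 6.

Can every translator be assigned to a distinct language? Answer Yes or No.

Yes

For example, pair translator 1→language 5, translator 2→language 3, translator 3→language 4, translator 4→language 1, translator 5→language 2, translator 6→language 6, translator 7→language 7.
Every translator is matched, so this is a perfect matching.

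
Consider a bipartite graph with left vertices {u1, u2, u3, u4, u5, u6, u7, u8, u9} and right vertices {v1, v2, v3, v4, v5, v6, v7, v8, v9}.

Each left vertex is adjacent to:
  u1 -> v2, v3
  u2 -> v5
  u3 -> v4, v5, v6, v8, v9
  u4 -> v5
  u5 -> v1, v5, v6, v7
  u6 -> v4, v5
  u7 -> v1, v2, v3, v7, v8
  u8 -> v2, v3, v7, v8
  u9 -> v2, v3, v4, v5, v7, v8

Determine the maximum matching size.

For example, pair u1→v3, u2→v5, u3→v9, u5→v6, u6→v4, u7→v1, u8→v2, u9→v8.
The set {u2, u4} has only 1 neighbour ({v5}), so by Hall's theorem at most 8 of the 9 left vertices can be matched.

8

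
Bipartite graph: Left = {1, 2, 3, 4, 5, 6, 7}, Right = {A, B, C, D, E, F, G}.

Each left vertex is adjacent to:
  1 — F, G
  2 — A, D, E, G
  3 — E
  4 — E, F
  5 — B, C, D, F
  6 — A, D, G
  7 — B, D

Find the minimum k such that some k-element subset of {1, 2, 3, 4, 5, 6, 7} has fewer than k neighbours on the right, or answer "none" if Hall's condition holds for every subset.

none

A matching saturating every left vertex exists, for instance 1→G, 2→A, 3→E, 4→F, 5→C, 6→D, 7→B.
By Hall's marriage theorem, this means |N(S)| ≥ |S| for every subset S, so no violating subset exists.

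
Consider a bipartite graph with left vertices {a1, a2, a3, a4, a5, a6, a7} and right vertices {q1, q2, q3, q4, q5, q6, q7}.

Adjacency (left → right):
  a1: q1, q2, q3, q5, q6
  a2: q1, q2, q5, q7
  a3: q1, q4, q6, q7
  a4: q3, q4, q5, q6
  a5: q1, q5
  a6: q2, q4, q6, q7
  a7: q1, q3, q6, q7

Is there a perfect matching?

Yes

For example, pair a1–q3, a2–q7, a3–q4, a4–q5, a5–q1, a6–q2, a7–q6.
Every left vertex is matched, so this is a perfect matching.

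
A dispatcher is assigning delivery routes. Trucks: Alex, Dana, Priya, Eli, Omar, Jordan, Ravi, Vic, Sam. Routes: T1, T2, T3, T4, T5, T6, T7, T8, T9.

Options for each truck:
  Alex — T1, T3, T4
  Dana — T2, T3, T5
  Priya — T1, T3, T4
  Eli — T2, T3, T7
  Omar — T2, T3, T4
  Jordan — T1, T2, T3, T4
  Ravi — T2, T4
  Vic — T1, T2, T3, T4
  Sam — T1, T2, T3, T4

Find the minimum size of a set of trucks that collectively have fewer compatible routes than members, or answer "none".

Take S = {Alex, Priya, Omar, Jordan, Ravi}. Its neighbourhood is {T1, T2, T3, T4}, so |N(S)| = 4 < |S| = 5.
Every subset of size less than 5 has at least as many neighbours as members, so 5 is the minimum.

5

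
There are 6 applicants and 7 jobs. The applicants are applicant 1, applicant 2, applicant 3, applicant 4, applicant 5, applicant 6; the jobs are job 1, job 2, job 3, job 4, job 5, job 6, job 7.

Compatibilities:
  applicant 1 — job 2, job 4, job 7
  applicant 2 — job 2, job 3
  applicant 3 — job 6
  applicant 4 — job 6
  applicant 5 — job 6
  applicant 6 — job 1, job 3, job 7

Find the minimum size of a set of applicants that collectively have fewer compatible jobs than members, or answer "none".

2

Take S = {applicant 3, applicant 4}. Its neighbourhood is {job 6}, so |N(S)| = 1 < |S| = 2.
No single vertex violates Hall's condition since each has at least one neighbour, so 2 is the minimum.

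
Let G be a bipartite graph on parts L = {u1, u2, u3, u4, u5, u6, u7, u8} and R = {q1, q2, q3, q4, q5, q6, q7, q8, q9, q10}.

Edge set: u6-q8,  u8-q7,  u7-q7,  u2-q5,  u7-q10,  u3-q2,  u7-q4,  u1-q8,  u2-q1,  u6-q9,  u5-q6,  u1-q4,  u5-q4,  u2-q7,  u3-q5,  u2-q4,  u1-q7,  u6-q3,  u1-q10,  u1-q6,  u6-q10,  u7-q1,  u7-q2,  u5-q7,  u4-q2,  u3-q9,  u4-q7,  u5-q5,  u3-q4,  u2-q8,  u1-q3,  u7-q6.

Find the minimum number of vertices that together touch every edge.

8

{u1, u2, u3, u4, u5, u6, u7, u8} is a vertex cover of size 8: every edge has an endpoint in this set.
No smaller cover exists because u1–q8, u2–q1, u3–q5, u4–q2, u5–q6, u6–q10, u7–q4, u8–q7 is a matching of size 8, and a cover must include an endpoint of each of these disjoint edges (König's theorem).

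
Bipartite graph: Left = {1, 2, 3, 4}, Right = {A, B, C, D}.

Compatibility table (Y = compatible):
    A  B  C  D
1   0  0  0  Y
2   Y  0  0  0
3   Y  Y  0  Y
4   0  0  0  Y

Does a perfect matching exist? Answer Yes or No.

The set {1, 4} has only 1 neighbour ({D}), so by Hall's theorem at most 3 of the 4 left vertices can be matched.
Hence no matching covers every left vertex.

No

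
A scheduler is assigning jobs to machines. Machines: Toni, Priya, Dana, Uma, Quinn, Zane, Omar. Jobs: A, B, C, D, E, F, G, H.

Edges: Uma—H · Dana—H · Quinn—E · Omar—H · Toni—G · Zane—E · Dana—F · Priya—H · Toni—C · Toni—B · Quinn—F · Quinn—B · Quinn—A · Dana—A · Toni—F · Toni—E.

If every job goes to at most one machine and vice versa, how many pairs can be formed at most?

For example, pair Toni-G, Priya-H, Dana-F, Quinn-B, Zane-E.
The set {Priya, Uma, Omar} has only 1 neighbour ({H}), so by Hall's theorem at most 5 of the 7 machines can be matched.

5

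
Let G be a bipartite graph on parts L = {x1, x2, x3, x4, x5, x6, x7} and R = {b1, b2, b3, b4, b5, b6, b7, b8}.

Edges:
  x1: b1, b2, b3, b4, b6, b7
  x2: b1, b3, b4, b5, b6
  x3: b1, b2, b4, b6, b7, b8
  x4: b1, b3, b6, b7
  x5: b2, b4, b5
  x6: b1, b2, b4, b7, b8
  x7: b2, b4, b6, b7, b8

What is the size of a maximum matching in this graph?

7

A valid assignment of size 7: x1→b6, x2→b5, x3→b4, x4→b3, x5→b2, x6→b1, x7→b7.
All 7 left vertices are matched, so no larger matching exists.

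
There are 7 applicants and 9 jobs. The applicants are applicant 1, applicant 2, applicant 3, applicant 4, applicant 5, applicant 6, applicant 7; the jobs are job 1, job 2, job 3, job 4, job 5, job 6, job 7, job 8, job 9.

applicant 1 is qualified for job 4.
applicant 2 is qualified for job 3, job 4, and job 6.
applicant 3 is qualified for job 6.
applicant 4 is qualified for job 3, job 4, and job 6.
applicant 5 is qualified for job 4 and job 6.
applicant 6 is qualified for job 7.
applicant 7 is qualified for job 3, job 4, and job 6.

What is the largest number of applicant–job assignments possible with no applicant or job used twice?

A valid assignment of size 4: applicant 1–job 4, applicant 2–job 3, applicant 3–job 6, applicant 6–job 7.
The set {applicant 1, applicant 2, applicant 3, applicant 4, applicant 5, applicant 7} has only 3 neighbours ({job 3, job 4, job 6}), so by Hall's theorem at most 4 of the 7 applicants can be matched.

4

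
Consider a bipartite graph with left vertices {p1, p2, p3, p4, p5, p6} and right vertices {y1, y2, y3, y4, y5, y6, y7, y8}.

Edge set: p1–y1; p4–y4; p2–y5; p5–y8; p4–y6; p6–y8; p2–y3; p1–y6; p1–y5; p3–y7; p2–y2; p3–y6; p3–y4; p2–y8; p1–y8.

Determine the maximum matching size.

One maximum matching: p1-y1, p2-y3, p3-y7, p4-y4, p5-y8.
The set {p5, p6} has only 1 neighbour ({y8}), so by Hall's theorem at most 5 of the 6 left vertices can be matched.

5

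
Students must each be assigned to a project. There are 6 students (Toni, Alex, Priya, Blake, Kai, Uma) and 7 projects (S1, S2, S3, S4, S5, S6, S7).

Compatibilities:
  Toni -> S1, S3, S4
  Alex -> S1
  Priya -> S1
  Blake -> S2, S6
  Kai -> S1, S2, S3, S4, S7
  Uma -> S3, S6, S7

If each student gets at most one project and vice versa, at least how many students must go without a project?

One maximum matching: Toni–S4, Alex–S1, Blake–S2, Kai–S7, Uma–S6.
The set {Alex, Priya} has only 1 neighbour ({S1}), so by Hall's theorem at most 5 of the 6 students can be matched.
That matches 5 of the 6, leaving 1 unmatched; no matching can do better.

1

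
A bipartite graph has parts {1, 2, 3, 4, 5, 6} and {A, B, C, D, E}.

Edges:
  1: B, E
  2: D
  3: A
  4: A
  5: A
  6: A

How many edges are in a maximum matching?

3

One maximum matching: 1→B, 2→D, 3→A.
The set {3, 4, 5, 6} has only 1 neighbour ({A}), so by Hall's theorem at most 3 of the 6 left vertices can be matched.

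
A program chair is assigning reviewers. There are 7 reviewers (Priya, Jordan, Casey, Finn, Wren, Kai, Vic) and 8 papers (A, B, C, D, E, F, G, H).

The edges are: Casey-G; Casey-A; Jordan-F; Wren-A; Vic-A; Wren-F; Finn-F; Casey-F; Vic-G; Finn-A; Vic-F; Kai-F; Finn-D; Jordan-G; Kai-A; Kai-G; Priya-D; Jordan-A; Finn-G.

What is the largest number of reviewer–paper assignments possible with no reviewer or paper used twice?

4

One maximum matching: Priya–D, Jordan–A, Casey–G, Finn–F.
The set {Priya, Jordan, Casey, Finn, Wren, Kai, Vic} has only 4 neighbours ({A, D, F, G}), so by Hall's theorem at most 4 of the 7 reviewers can be matched.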